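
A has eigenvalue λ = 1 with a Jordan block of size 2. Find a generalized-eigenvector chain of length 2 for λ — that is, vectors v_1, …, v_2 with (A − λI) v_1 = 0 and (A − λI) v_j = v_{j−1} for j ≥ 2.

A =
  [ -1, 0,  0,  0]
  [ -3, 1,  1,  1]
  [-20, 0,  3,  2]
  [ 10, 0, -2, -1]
A Jordan chain for λ = 1 of length 2:
v_1 = (0, 1, 2, -2)ᵀ
v_2 = (0, 0, 1, 0)ᵀ

Let N = A − (1)·I. We want v_2 with N^2 v_2 = 0 but N^1 v_2 ≠ 0; then v_{j-1} := N · v_j for j = 2, …, 2.

Pick v_2 = (0, 0, 1, 0)ᵀ.
Then v_1 = N · v_2 = (0, 1, 2, -2)ᵀ.

Sanity check: (A − (1)·I) v_1 = (0, 0, 0, 0)ᵀ = 0. ✓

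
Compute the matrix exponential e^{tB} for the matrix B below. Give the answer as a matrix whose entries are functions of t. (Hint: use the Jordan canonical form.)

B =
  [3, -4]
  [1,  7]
e^{tB} =
  [-2*t*exp(5*t) + exp(5*t), -4*t*exp(5*t)]
  [t*exp(5*t), 2*t*exp(5*t) + exp(5*t)]

Strategy: write B = P · J · P⁻¹ where J is a Jordan canonical form, so e^{tB} = P · e^{tJ} · P⁻¹, and e^{tJ} can be computed block-by-block.

B has Jordan form
J =
  [5, 1]
  [0, 5]
(up to reordering of blocks).

Per-block formulas:
  For a 2×2 Jordan block J_2(5): exp(t · J_2(5)) = e^(5t)·(I + t·N), where N is the 2×2 nilpotent shift.

After assembling e^{tJ} and conjugating by P, we get:

e^{tB} =
  [-2*t*exp(5*t) + exp(5*t), -4*t*exp(5*t)]
  [t*exp(5*t), 2*t*exp(5*t) + exp(5*t)]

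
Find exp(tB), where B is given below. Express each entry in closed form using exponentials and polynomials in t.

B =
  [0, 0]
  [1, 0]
e^{tB} =
  [1, 0]
  [t, 1]

Strategy: write B = P · J · P⁻¹ where J is a Jordan canonical form, so e^{tB} = P · e^{tJ} · P⁻¹, and e^{tJ} can be computed block-by-block.

B has Jordan form
J =
  [0, 1]
  [0, 0]
(up to reordering of blocks).

Per-block formulas:
  For a 2×2 Jordan block J_2(0): exp(t · J_2(0)) = e^(0t)·(I + t·N), where N is the 2×2 nilpotent shift.

After assembling e^{tJ} and conjugating by P, we get:

e^{tB} =
  [1, 0]
  [t, 1]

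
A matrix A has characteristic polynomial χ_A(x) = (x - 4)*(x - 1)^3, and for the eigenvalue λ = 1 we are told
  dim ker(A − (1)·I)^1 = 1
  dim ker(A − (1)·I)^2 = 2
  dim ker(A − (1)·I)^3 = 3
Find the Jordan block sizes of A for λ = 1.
Block sizes for λ = 1: [3]

From the dimensions of kernels of powers, the number of Jordan blocks of size at least j is d_j − d_{j−1} where d_j = dim ker(N^j) (with d_0 = 0). Computing the differences gives [1, 1, 1].
The number of blocks of size exactly k is (#blocks of size ≥ k) − (#blocks of size ≥ k + 1), so the partition is: 1 block(s) of size 3.
In nonincreasing order the block sizes are [3].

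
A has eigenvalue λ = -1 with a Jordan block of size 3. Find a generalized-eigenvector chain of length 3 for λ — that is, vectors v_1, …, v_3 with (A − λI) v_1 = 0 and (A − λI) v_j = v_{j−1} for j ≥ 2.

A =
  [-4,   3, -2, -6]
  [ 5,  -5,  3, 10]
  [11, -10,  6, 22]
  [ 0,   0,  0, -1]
A Jordan chain for λ = -1 of length 3:
v_1 = (2, -2, -6, 0)ᵀ
v_2 = (-3, 5, 11, 0)ᵀ
v_3 = (1, 0, 0, 0)ᵀ

Let N = A − (-1)·I. We want v_3 with N^3 v_3 = 0 but N^2 v_3 ≠ 0; then v_{j-1} := N · v_j for j = 3, …, 2.

Pick v_3 = (1, 0, 0, 0)ᵀ.
Then v_2 = N · v_3 = (-3, 5, 11, 0)ᵀ.
Then v_1 = N · v_2 = (2, -2, -6, 0)ᵀ.

Sanity check: (A − (-1)·I) v_1 = (0, 0, 0, 0)ᵀ = 0. ✓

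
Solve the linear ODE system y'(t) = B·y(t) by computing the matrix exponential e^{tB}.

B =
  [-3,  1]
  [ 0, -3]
e^{tB} =
  [exp(-3*t), t*exp(-3*t)]
  [0, exp(-3*t)]

Strategy: write B = P · J · P⁻¹ where J is a Jordan canonical form, so e^{tB} = P · e^{tJ} · P⁻¹, and e^{tJ} can be computed block-by-block.

B has Jordan form
J =
  [-3,  1]
  [ 0, -3]
(up to reordering of blocks).

Per-block formulas:
  For a 2×2 Jordan block J_2(-3): exp(t · J_2(-3)) = e^(-3t)·(I + t·N), where N is the 2×2 nilpotent shift.

After assembling e^{tJ} and conjugating by P, we get:

e^{tB} =
  [exp(-3*t), t*exp(-3*t)]
  [0, exp(-3*t)]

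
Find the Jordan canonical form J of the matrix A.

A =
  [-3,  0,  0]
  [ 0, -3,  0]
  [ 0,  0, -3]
J_1(-3) ⊕ J_1(-3) ⊕ J_1(-3)

The characteristic polynomial is
  det(x·I − A) = x^3 + 9*x^2 + 27*x + 27 = (x + 3)^3

Eigenvalues and multiplicities (the geometric multiplicity of λ is n − rank(A − λI), which equals the number of Jordan blocks for λ):
  λ = -3: algebraic multiplicity = 3, geometric multiplicity = 3

Determining the block sizes for each eigenvalue:
  λ = -3: gm = am = 3, so every block has size 1 → block sizes [1, 1, 1]

Assembling the blocks gives a Jordan form
J =
  [-3,  0,  0]
  [ 0, -3,  0]
  [ 0,  0, -3]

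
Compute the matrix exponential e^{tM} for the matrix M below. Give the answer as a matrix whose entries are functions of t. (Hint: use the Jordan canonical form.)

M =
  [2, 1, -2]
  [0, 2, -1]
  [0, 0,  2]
e^{tM} =
  [exp(2*t), t*exp(2*t), -t^2*exp(2*t)/2 - 2*t*exp(2*t)]
  [0, exp(2*t), -t*exp(2*t)]
  [0, 0, exp(2*t)]

Strategy: write M = P · J · P⁻¹ where J is a Jordan canonical form, so e^{tM} = P · e^{tJ} · P⁻¹, and e^{tJ} can be computed block-by-block.

M has Jordan form
J =
  [2, 1, 0]
  [0, 2, 1]
  [0, 0, 2]
(up to reordering of blocks).

Per-block formulas:
  For a 3×3 Jordan block J_3(2): exp(t · J_3(2)) = e^(2t)·(I + t·N + (t^2/2)·N^2), where N is the 3×3 nilpotent shift.

After assembling e^{tJ} and conjugating by P, we get:

e^{tM} =
  [exp(2*t), t*exp(2*t), -t^2*exp(2*t)/2 - 2*t*exp(2*t)]
  [0, exp(2*t), -t*exp(2*t)]
  [0, 0, exp(2*t)]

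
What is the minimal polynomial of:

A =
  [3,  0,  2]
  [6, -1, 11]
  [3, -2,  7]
x^3 - 9*x^2 + 27*x - 27

The characteristic polynomial is χ_A(x) = (x - 3)^3, so the eigenvalues are known. The minimal polynomial is
  m_A(x) = Π_λ (x − λ)^{k_λ}
where k_λ is the size of the *largest* Jordan block for λ (equivalently, the smallest k with (A − λI)^k v = 0 for every generalised eigenvector v of λ).

  λ = 3: largest Jordan block has size 3, contributing (x − 3)^3

So m_A(x) = (x - 3)^3 = x^3 - 9*x^2 + 27*x - 27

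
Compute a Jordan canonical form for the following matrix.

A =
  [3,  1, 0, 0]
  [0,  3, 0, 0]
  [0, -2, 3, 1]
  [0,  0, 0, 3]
J_2(3) ⊕ J_2(3)

The characteristic polynomial is
  det(x·I − A) = x^4 - 12*x^3 + 54*x^2 - 108*x + 81 = (x - 3)^4

Eigenvalues and multiplicities (the geometric multiplicity of λ is n − rank(A − λI), which equals the number of Jordan blocks for λ):
  λ = 3: algebraic multiplicity = 4, geometric multiplicity = 2

Determining the block sizes for each eigenvalue:
  λ = 3: with am = 4 and gm = 2, the partition is not yet determined (e.g. several partitions of 4 into 2 parts exist). Let N = A − (3)·I. Computing rank(N^1) = 2, rank(N^2) = 0; the number of blocks of size ≥ j is rank(N^{j−1}) − rank(N^j), giving [2, 2]. So we have 2 block(s) of size 2 → block sizes [2, 2]

Assembling the blocks gives a Jordan form
J =
  [3, 1, 0, 0]
  [0, 3, 0, 0]
  [0, 0, 3, 1]
  [0, 0, 0, 3]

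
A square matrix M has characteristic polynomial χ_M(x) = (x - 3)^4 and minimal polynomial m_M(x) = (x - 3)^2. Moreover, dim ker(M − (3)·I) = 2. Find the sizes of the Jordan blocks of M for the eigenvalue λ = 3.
Block sizes for λ = 3: [2, 2]

Step 1 — from the characteristic polynomial, algebraic multiplicity of λ = 3 is 4. From dim ker(M − (3)·I) = 2, there are exactly 2 Jordan blocks for λ = 3.
Step 2 — from the minimal polynomial, the factor (x − 3)^2 tells us the largest block for λ = 3 has size 2.
Step 3 — with total size 4, 2 blocks, and largest block 2, the block sizes (in nonincreasing order) are [2, 2].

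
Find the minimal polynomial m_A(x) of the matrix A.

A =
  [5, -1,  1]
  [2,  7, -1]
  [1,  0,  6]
x^3 - 18*x^2 + 108*x - 216

The characteristic polynomial is χ_A(x) = (x - 6)^3, so the eigenvalues are known. The minimal polynomial is
  m_A(x) = Π_λ (x − λ)^{k_λ}
where k_λ is the size of the *largest* Jordan block for λ (equivalently, the smallest k with (A − λI)^k v = 0 for every generalised eigenvector v of λ).

  λ = 6: largest Jordan block has size 3, contributing (x − 6)^3

So m_A(x) = (x - 6)^3 = x^3 - 18*x^2 + 108*x - 216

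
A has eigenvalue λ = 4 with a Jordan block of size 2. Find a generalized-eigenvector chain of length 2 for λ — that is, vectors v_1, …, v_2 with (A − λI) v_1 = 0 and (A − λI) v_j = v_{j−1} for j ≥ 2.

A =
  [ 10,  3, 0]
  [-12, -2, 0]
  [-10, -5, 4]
A Jordan chain for λ = 4 of length 2:
v_1 = (6, -12, -10)ᵀ
v_2 = (1, 0, 0)ᵀ

Let N = A − (4)·I. We want v_2 with N^2 v_2 = 0 but N^1 v_2 ≠ 0; then v_{j-1} := N · v_j for j = 2, …, 2.

Pick v_2 = (1, 0, 0)ᵀ.
Then v_1 = N · v_2 = (6, -12, -10)ᵀ.

Sanity check: (A − (4)·I) v_1 = (0, 0, 0)ᵀ = 0. ✓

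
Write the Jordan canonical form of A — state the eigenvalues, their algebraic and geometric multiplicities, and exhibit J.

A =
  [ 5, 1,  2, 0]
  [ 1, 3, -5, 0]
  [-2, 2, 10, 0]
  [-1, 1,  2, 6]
J_3(6) ⊕ J_1(6)

The characteristic polynomial is
  det(x·I − A) = x^4 - 24*x^3 + 216*x^2 - 864*x + 1296 = (x - 6)^4

Eigenvalues and multiplicities (the geometric multiplicity of λ is n − rank(A − λI), which equals the number of Jordan blocks for λ):
  λ = 6: algebraic multiplicity = 4, geometric multiplicity = 2

Determining the block sizes for each eigenvalue:
  λ = 6: with am = 4 and gm = 2, the partition is not yet determined (e.g. several partitions of 4 into 2 parts exist). Let N = A − (6)·I. Computing rank(N^1) = 2, rank(N^2) = 1, rank(N^3) = 0; the number of blocks of size ≥ j is rank(N^{j−1}) − rank(N^j), giving [2, 1, 1]. So we have 1 block(s) of size 3, 1 block(s) of size 1 → block sizes [3, 1]

Assembling the blocks gives a Jordan form
J =
  [6, 1, 0, 0]
  [0, 6, 1, 0]
  [0, 0, 6, 0]
  [0, 0, 0, 6]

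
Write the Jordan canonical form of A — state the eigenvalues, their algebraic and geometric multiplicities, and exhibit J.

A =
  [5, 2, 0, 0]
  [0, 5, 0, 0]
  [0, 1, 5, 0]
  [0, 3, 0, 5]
J_2(5) ⊕ J_1(5) ⊕ J_1(5)

The characteristic polynomial is
  det(x·I − A) = x^4 - 20*x^3 + 150*x^2 - 500*x + 625 = (x - 5)^4

Eigenvalues and multiplicities (the geometric multiplicity of λ is n − rank(A − λI), which equals the number of Jordan blocks for λ):
  λ = 5: algebraic multiplicity = 4, geometric multiplicity = 3

Determining the block sizes for each eigenvalue:
  λ = 5: 3 blocks summing to 4 forces exactly one block of size 2 and the rest size 1 → block sizes [2, 1, 1]

Assembling the blocks gives a Jordan form
J =
  [5, 1, 0, 0]
  [0, 5, 0, 0]
  [0, 0, 5, 0]
  [0, 0, 0, 5]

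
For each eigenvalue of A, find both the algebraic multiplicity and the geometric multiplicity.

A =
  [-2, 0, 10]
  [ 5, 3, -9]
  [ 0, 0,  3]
λ = -2: alg = 1, geom = 1; λ = 3: alg = 2, geom = 1

Step 1 — factor the characteristic polynomial to read off the algebraic multiplicities:
  χ_A(x) = (x - 3)^2*(x + 2)

Step 2 — compute geometric multiplicities via the rank-nullity identity g(λ) = n − rank(A − λI):
  rank(A − (-2)·I) = 2, so dim ker(A − (-2)·I) = n − 2 = 1
  rank(A − (3)·I) = 2, so dim ker(A − (3)·I) = n − 2 = 1

Summary:
  λ = -2: algebraic multiplicity = 1, geometric multiplicity = 1
  λ = 3: algebraic multiplicity = 2, geometric multiplicity = 1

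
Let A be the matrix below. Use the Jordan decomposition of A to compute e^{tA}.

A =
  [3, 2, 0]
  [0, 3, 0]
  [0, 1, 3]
e^{tA} =
  [exp(3*t), 2*t*exp(3*t), 0]
  [0, exp(3*t), 0]
  [0, t*exp(3*t), exp(3*t)]

Strategy: write A = P · J · P⁻¹ where J is a Jordan canonical form, so e^{tA} = P · e^{tJ} · P⁻¹, and e^{tJ} can be computed block-by-block.

A has Jordan form
J =
  [3, 1, 0]
  [0, 3, 0]
  [0, 0, 3]
(up to reordering of blocks).

Per-block formulas:
  For a 2×2 Jordan block J_2(3): exp(t · J_2(3)) = e^(3t)·(I + t·N), where N is the 2×2 nilpotent shift.
  For a 1×1 block at λ = 3: exp(t · [3]) = [e^(3t)].

After assembling e^{tJ} and conjugating by P, we get:

e^{tA} =
  [exp(3*t), 2*t*exp(3*t), 0]
  [0, exp(3*t), 0]
  [0, t*exp(3*t), exp(3*t)]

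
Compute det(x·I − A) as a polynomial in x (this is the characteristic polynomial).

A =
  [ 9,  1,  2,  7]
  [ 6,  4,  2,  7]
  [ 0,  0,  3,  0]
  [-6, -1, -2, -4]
x^4 - 12*x^3 + 54*x^2 - 108*x + 81

Expanding det(x·I − A) (e.g. by cofactor expansion or by noting that A is similar to its Jordan form J, which has the same characteristic polynomial as A) gives
  χ_A(x) = x^4 - 12*x^3 + 54*x^2 - 108*x + 81
which factors as (x - 3)^4. The eigenvalues (with algebraic multiplicities) are λ = 3 with multiplicity 4.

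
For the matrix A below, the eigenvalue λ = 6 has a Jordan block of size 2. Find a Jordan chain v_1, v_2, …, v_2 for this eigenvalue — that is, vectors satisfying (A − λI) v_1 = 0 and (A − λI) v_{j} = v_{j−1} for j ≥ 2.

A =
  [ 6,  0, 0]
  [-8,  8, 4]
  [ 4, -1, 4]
A Jordan chain for λ = 6 of length 2:
v_1 = (0, -8, 4)ᵀ
v_2 = (1, 0, 0)ᵀ

Let N = A − (6)·I. We want v_2 with N^2 v_2 = 0 but N^1 v_2 ≠ 0; then v_{j-1} := N · v_j for j = 2, …, 2.

Pick v_2 = (1, 0, 0)ᵀ.
Then v_1 = N · v_2 = (0, -8, 4)ᵀ.

Sanity check: (A − (6)·I) v_1 = (0, 0, 0)ᵀ = 0. ✓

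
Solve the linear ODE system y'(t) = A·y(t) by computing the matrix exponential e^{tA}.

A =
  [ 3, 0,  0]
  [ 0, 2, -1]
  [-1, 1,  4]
e^{tA} =
  [exp(3*t), 0, 0]
  [t^2*exp(3*t)/2, -t*exp(3*t) + exp(3*t), -t*exp(3*t)]
  [-t^2*exp(3*t)/2 - t*exp(3*t), t*exp(3*t), t*exp(3*t) + exp(3*t)]

Strategy: write A = P · J · P⁻¹ where J is a Jordan canonical form, so e^{tA} = P · e^{tJ} · P⁻¹, and e^{tJ} can be computed block-by-block.

A has Jordan form
J =
  [3, 1, 0]
  [0, 3, 1]
  [0, 0, 3]
(up to reordering of blocks).

Per-block formulas:
  For a 3×3 Jordan block J_3(3): exp(t · J_3(3)) = e^(3t)·(I + t·N + (t^2/2)·N^2), where N is the 3×3 nilpotent shift.

After assembling e^{tJ} and conjugating by P, we get:

e^{tA} =
  [exp(3*t), 0, 0]
  [t^2*exp(3*t)/2, -t*exp(3*t) + exp(3*t), -t*exp(3*t)]
  [-t^2*exp(3*t)/2 - t*exp(3*t), t*exp(3*t), t*exp(3*t) + exp(3*t)]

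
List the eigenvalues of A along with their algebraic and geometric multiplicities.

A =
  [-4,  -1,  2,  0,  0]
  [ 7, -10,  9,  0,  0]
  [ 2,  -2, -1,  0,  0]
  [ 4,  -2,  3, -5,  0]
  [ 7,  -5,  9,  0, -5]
λ = -5: alg = 5, geom = 3

Step 1 — factor the characteristic polynomial to read off the algebraic multiplicities:
  χ_A(x) = (x + 5)^5

Step 2 — compute geometric multiplicities via the rank-nullity identity g(λ) = n − rank(A − λI):
  rank(A − (-5)·I) = 2, so dim ker(A − (-5)·I) = n − 2 = 3

Summary:
  λ = -5: algebraic multiplicity = 5, geometric multiplicity = 3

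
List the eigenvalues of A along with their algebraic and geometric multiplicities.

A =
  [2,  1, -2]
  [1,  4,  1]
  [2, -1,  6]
λ = 4: alg = 3, geom = 1

Step 1 — factor the characteristic polynomial to read off the algebraic multiplicities:
  χ_A(x) = (x - 4)^3

Step 2 — compute geometric multiplicities via the rank-nullity identity g(λ) = n − rank(A − λI):
  rank(A − (4)·I) = 2, so dim ker(A − (4)·I) = n − 2 = 1

Summary:
  λ = 4: algebraic multiplicity = 3, geometric multiplicity = 1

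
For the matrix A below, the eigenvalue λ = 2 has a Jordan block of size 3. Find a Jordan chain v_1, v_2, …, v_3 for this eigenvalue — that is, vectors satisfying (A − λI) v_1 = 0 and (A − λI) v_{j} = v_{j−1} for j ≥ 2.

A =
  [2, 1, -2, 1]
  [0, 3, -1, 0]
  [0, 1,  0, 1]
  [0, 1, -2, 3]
A Jordan chain for λ = 2 of length 3:
v_1 = (1, 1, 1, 1)ᵀ
v_2 = (-2, -1, -2, -2)ᵀ
v_3 = (0, 0, 1, 0)ᵀ

Let N = A − (2)·I. We want v_3 with N^3 v_3 = 0 but N^2 v_3 ≠ 0; then v_{j-1} := N · v_j for j = 3, …, 2.

Pick v_3 = (0, 0, 1, 0)ᵀ.
Then v_2 = N · v_3 = (-2, -1, -2, -2)ᵀ.
Then v_1 = N · v_2 = (1, 1, 1, 1)ᵀ.

Sanity check: (A − (2)·I) v_1 = (0, 0, 0, 0)ᵀ = 0. ✓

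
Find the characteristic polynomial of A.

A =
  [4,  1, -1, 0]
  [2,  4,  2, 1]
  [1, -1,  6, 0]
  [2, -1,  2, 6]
x^4 - 20*x^3 + 150*x^2 - 500*x + 625

Expanding det(x·I − A) (e.g. by cofactor expansion or by noting that A is similar to its Jordan form J, which has the same characteristic polynomial as A) gives
  χ_A(x) = x^4 - 20*x^3 + 150*x^2 - 500*x + 625
which factors as (x - 5)^4. The eigenvalues (with algebraic multiplicities) are λ = 5 with multiplicity 4.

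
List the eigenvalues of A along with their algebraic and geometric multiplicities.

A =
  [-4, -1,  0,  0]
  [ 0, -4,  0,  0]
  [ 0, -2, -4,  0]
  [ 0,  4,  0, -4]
λ = -4: alg = 4, geom = 3

Step 1 — factor the characteristic polynomial to read off the algebraic multiplicities:
  χ_A(x) = (x + 4)^4

Step 2 — compute geometric multiplicities via the rank-nullity identity g(λ) = n − rank(A − λI):
  rank(A − (-4)·I) = 1, so dim ker(A − (-4)·I) = n − 1 = 3

Summary:
  λ = -4: algebraic multiplicity = 4, geometric multiplicity = 3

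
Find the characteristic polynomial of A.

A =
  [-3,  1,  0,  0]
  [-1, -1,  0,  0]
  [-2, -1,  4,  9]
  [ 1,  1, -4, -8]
x^4 + 8*x^3 + 24*x^2 + 32*x + 16

Expanding det(x·I − A) (e.g. by cofactor expansion or by noting that A is similar to its Jordan form J, which has the same characteristic polynomial as A) gives
  χ_A(x) = x^4 + 8*x^3 + 24*x^2 + 32*x + 16
which factors as (x + 2)^4. The eigenvalues (with algebraic multiplicities) are λ = -2 with multiplicity 4.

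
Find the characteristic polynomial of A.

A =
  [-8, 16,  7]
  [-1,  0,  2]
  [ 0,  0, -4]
x^3 + 12*x^2 + 48*x + 64

Expanding det(x·I − A) (e.g. by cofactor expansion or by noting that A is similar to its Jordan form J, which has the same characteristic polynomial as A) gives
  χ_A(x) = x^3 + 12*x^2 + 48*x + 64
which factors as (x + 4)^3. The eigenvalues (with algebraic multiplicities) are λ = -4 with multiplicity 3.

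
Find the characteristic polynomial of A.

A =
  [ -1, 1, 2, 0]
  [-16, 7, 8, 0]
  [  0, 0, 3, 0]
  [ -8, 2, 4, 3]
x^4 - 12*x^3 + 54*x^2 - 108*x + 81

Expanding det(x·I − A) (e.g. by cofactor expansion or by noting that A is similar to its Jordan form J, which has the same characteristic polynomial as A) gives
  χ_A(x) = x^4 - 12*x^3 + 54*x^2 - 108*x + 81
which factors as (x - 3)^4. The eigenvalues (with algebraic multiplicities) are λ = 3 with multiplicity 4.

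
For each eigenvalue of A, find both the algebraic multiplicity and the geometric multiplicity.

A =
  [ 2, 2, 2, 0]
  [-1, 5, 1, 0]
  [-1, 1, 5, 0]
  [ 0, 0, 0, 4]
λ = 4: alg = 4, geom = 3

Step 1 — factor the characteristic polynomial to read off the algebraic multiplicities:
  χ_A(x) = (x - 4)^4

Step 2 — compute geometric multiplicities via the rank-nullity identity g(λ) = n − rank(A − λI):
  rank(A − (4)·I) = 1, so dim ker(A − (4)·I) = n − 1 = 3

Summary:
  λ = 4: algebraic multiplicity = 4, geometric multiplicity = 3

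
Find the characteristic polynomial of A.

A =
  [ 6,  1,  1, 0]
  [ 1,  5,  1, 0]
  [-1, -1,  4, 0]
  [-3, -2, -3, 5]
x^4 - 20*x^3 + 150*x^2 - 500*x + 625

Expanding det(x·I − A) (e.g. by cofactor expansion or by noting that A is similar to its Jordan form J, which has the same characteristic polynomial as A) gives
  χ_A(x) = x^4 - 20*x^3 + 150*x^2 - 500*x + 625
which factors as (x - 5)^4. The eigenvalues (with algebraic multiplicities) are λ = 5 with multiplicity 4.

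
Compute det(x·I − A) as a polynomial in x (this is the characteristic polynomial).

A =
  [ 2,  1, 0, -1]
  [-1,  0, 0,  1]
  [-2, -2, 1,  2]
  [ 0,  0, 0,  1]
x^4 - 4*x^3 + 6*x^2 - 4*x + 1

Expanding det(x·I − A) (e.g. by cofactor expansion or by noting that A is similar to its Jordan form J, which has the same characteristic polynomial as A) gives
  χ_A(x) = x^4 - 4*x^3 + 6*x^2 - 4*x + 1
which factors as (x - 1)^4. The eigenvalues (with algebraic multiplicities) are λ = 1 with multiplicity 4.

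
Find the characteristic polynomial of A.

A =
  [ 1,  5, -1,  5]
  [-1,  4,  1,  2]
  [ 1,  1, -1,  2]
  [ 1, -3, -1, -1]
x^4 - 3*x^3 + 3*x^2 - x

Expanding det(x·I − A) (e.g. by cofactor expansion or by noting that A is similar to its Jordan form J, which has the same characteristic polynomial as A) gives
  χ_A(x) = x^4 - 3*x^3 + 3*x^2 - x
which factors as x*(x - 1)^3. The eigenvalues (with algebraic multiplicities) are λ = 0 with multiplicity 1, λ = 1 with multiplicity 3.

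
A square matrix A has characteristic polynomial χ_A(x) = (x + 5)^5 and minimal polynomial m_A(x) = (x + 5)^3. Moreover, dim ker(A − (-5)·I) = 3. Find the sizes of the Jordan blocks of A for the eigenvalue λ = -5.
Block sizes for λ = -5: [3, 1, 1]

Step 1 — from the characteristic polynomial, algebraic multiplicity of λ = -5 is 5. From dim ker(A − (-5)·I) = 3, there are exactly 3 Jordan blocks for λ = -5.
Step 2 — from the minimal polynomial, the factor (x + 5)^3 tells us the largest block for λ = -5 has size 3.
Step 3 — with total size 5, 3 blocks, and largest block 3, the block sizes (in nonincreasing order) are [3, 1, 1].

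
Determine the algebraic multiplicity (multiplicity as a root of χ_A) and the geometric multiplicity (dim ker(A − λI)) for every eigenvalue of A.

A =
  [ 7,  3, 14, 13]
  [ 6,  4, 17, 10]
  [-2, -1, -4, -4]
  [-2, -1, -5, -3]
λ = 1: alg = 4, geom = 2

Step 1 — factor the characteristic polynomial to read off the algebraic multiplicities:
  χ_A(x) = (x - 1)^4

Step 2 — compute geometric multiplicities via the rank-nullity identity g(λ) = n − rank(A − λI):
  rank(A − (1)·I) = 2, so dim ker(A − (1)·I) = n − 2 = 2

Summary:
  λ = 1: algebraic multiplicity = 4, geometric multiplicity = 2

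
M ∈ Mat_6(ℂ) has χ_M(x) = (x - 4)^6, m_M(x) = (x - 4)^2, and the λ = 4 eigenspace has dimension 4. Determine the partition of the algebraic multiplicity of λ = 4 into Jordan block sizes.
Block sizes for λ = 4: [2, 2, 1, 1]

Step 1 — from the characteristic polynomial, algebraic multiplicity of λ = 4 is 6. From dim ker(M − (4)·I) = 4, there are exactly 4 Jordan blocks for λ = 4.
Step 2 — from the minimal polynomial, the factor (x − 4)^2 tells us the largest block for λ = 4 has size 2.
Step 3 — with total size 6, 4 blocks, and largest block 2, the block sizes (in nonincreasing order) are [2, 2, 1, 1].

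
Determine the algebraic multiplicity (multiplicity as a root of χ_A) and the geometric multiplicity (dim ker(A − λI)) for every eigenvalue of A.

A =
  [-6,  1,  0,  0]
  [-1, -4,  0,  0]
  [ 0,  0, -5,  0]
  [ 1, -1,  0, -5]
λ = -5: alg = 4, geom = 3

Step 1 — factor the characteristic polynomial to read off the algebraic multiplicities:
  χ_A(x) = (x + 5)^4

Step 2 — compute geometric multiplicities via the rank-nullity identity g(λ) = n − rank(A − λI):
  rank(A − (-5)·I) = 1, so dim ker(A − (-5)·I) = n − 1 = 3

Summary:
  λ = -5: algebraic multiplicity = 4, geometric multiplicity = 3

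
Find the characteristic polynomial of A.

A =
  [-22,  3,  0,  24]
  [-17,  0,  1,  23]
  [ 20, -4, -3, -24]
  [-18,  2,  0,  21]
x^4 + 4*x^3 - 18*x^2 - 108*x - 135

Expanding det(x·I − A) (e.g. by cofactor expansion or by noting that A is similar to its Jordan form J, which has the same characteristic polynomial as A) gives
  χ_A(x) = x^4 + 4*x^3 - 18*x^2 - 108*x - 135
which factors as (x - 5)*(x + 3)^3. The eigenvalues (with algebraic multiplicities) are λ = -3 with multiplicity 3, λ = 5 with multiplicity 1.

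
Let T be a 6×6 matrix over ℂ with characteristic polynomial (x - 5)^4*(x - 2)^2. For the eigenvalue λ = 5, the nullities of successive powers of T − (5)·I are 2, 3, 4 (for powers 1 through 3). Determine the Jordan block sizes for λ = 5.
Block sizes for λ = 5: [3, 1]

From the dimensions of kernels of powers, the number of Jordan blocks of size at least j is d_j − d_{j−1} where d_j = dim ker(N^j) (with d_0 = 0). Computing the differences gives [2, 1, 1].
The number of blocks of size exactly k is (#blocks of size ≥ k) − (#blocks of size ≥ k + 1), so the partition is: 1 block(s) of size 1, 1 block(s) of size 3.
In nonincreasing order the block sizes are [3, 1].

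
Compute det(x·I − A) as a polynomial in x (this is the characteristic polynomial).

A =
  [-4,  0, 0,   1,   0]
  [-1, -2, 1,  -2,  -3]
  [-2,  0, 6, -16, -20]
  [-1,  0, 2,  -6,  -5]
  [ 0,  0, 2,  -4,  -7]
x^5 + 13*x^4 + 67*x^3 + 171*x^2 + 216*x + 108

Expanding det(x·I − A) (e.g. by cofactor expansion or by noting that A is similar to its Jordan form J, which has the same characteristic polynomial as A) gives
  χ_A(x) = x^5 + 13*x^4 + 67*x^3 + 171*x^2 + 216*x + 108
which factors as (x + 2)^2*(x + 3)^3. The eigenvalues (with algebraic multiplicities) are λ = -3 with multiplicity 3, λ = -2 with multiplicity 2.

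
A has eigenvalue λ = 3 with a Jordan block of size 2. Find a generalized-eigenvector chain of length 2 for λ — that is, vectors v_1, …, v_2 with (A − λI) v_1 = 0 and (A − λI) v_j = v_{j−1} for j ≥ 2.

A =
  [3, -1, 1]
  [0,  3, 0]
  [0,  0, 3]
A Jordan chain for λ = 3 of length 2:
v_1 = (-1, 0, 0)ᵀ
v_2 = (0, 1, 0)ᵀ

Let N = A − (3)·I. We want v_2 with N^2 v_2 = 0 but N^1 v_2 ≠ 0; then v_{j-1} := N · v_j for j = 2, …, 2.

Pick v_2 = (0, 1, 0)ᵀ.
Then v_1 = N · v_2 = (-1, 0, 0)ᵀ.

Sanity check: (A − (3)·I) v_1 = (0, 0, 0)ᵀ = 0. ✓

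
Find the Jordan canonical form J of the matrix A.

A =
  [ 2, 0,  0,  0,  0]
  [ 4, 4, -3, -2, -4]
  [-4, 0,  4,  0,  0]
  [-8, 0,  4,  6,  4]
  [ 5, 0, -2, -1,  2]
J_1(2) ⊕ J_2(4) ⊕ J_2(4)

The characteristic polynomial is
  det(x·I − A) = x^5 - 18*x^4 + 128*x^3 - 448*x^2 + 768*x - 512 = (x - 4)^4*(x - 2)

Eigenvalues and multiplicities (the geometric multiplicity of λ is n − rank(A − λI), which equals the number of Jordan blocks for λ):
  λ = 2: algebraic multiplicity = 1, geometric multiplicity = 1
  λ = 4: algebraic multiplicity = 4, geometric multiplicity = 2

Determining the block sizes for each eigenvalue:
  λ = 2: one block (gm = 1), so the single block has size am = 1 → block sizes [1]
  λ = 4: with am = 4 and gm = 2, the partition is not yet determined (e.g. several partitions of 4 into 2 parts exist). Let N = A − (4)·I. Computing rank(N^1) = 3, rank(N^2) = 1; the number of blocks of size ≥ j is rank(N^{j−1}) − rank(N^j), giving [2, 2]. So we have 2 block(s) of size 2 → block sizes [2, 2]

Assembling the blocks gives a Jordan form
J =
  [2, 0, 0, 0, 0]
  [0, 4, 1, 0, 0]
  [0, 0, 4, 0, 0]
  [0, 0, 0, 4, 1]
  [0, 0, 0, 0, 4]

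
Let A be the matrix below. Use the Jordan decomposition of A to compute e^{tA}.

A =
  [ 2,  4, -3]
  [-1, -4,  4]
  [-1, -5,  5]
e^{tA} =
  [t*exp(t) + exp(t), -t^2*exp(t)/2 + 4*t*exp(t), t^2*exp(t)/2 - 3*t*exp(t)]
  [-t*exp(t), t^2*exp(t)/2 - 5*t*exp(t) + exp(t), -t^2*exp(t)/2 + 4*t*exp(t)]
  [-t*exp(t), t^2*exp(t)/2 - 5*t*exp(t), -t^2*exp(t)/2 + 4*t*exp(t) + exp(t)]

Strategy: write A = P · J · P⁻¹ where J is a Jordan canonical form, so e^{tA} = P · e^{tJ} · P⁻¹, and e^{tJ} can be computed block-by-block.

A has Jordan form
J =
  [1, 1, 0]
  [0, 1, 1]
  [0, 0, 1]
(up to reordering of blocks).

Per-block formulas:
  For a 3×3 Jordan block J_3(1): exp(t · J_3(1)) = e^(1t)·(I + t·N + (t^2/2)·N^2), where N is the 3×3 nilpotent shift.

After assembling e^{tJ} and conjugating by P, we get:

e^{tA} =
  [t*exp(t) + exp(t), -t^2*exp(t)/2 + 4*t*exp(t), t^2*exp(t)/2 - 3*t*exp(t)]
  [-t*exp(t), t^2*exp(t)/2 - 5*t*exp(t) + exp(t), -t^2*exp(t)/2 + 4*t*exp(t)]
  [-t*exp(t), t^2*exp(t)/2 - 5*t*exp(t), -t^2*exp(t)/2 + 4*t*exp(t) + exp(t)]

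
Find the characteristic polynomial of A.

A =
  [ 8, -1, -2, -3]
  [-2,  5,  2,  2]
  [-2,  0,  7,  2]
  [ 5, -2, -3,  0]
x^4 - 20*x^3 + 150*x^2 - 500*x + 625

Expanding det(x·I − A) (e.g. by cofactor expansion or by noting that A is similar to its Jordan form J, which has the same characteristic polynomial as A) gives
  χ_A(x) = x^4 - 20*x^3 + 150*x^2 - 500*x + 625
which factors as (x - 5)^4. The eigenvalues (with algebraic multiplicities) are λ = 5 with multiplicity 4.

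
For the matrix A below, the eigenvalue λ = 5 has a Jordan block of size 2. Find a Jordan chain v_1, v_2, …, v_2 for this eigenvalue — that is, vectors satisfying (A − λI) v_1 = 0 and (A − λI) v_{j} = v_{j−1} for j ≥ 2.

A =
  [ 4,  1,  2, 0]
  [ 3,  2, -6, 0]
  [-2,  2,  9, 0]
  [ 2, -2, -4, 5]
A Jordan chain for λ = 5 of length 2:
v_1 = (-1, 3, -2, 2)ᵀ
v_2 = (1, 0, 0, 0)ᵀ

Let N = A − (5)·I. We want v_2 with N^2 v_2 = 0 but N^1 v_2 ≠ 0; then v_{j-1} := N · v_j for j = 2, …, 2.

Pick v_2 = (1, 0, 0, 0)ᵀ.
Then v_1 = N · v_2 = (-1, 3, -2, 2)ᵀ.

Sanity check: (A − (5)·I) v_1 = (0, 0, 0, 0)ᵀ = 0. ✓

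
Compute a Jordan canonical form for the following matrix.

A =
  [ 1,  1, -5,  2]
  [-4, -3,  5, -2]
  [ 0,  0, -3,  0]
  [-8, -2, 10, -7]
J_3(-3) ⊕ J_1(-3)

The characteristic polynomial is
  det(x·I − A) = x^4 + 12*x^3 + 54*x^2 + 108*x + 81 = (x + 3)^4

Eigenvalues and multiplicities (the geometric multiplicity of λ is n − rank(A − λI), which equals the number of Jordan blocks for λ):
  λ = -3: algebraic multiplicity = 4, geometric multiplicity = 2

Determining the block sizes for each eigenvalue:
  λ = -3: with am = 4 and gm = 2, the partition is not yet determined (e.g. several partitions of 4 into 2 parts exist). Let N = A − (-3)·I. Computing rank(N^1) = 2, rank(N^2) = 1, rank(N^3) = 0; the number of blocks of size ≥ j is rank(N^{j−1}) − rank(N^j), giving [2, 1, 1]. So we have 1 block(s) of size 3, 1 block(s) of size 1 → block sizes [3, 1]

Assembling the blocks gives a Jordan form
J =
  [-3,  1,  0,  0]
  [ 0, -3,  1,  0]
  [ 0,  0, -3,  0]
  [ 0,  0,  0, -3]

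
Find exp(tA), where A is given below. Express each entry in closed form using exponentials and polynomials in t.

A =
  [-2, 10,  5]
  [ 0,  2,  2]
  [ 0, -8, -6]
e^{tA} =
  [exp(-2*t), 10*t*exp(-2*t), 5*t*exp(-2*t)]
  [0, 4*t*exp(-2*t) + exp(-2*t), 2*t*exp(-2*t)]
  [0, -8*t*exp(-2*t), -4*t*exp(-2*t) + exp(-2*t)]

Strategy: write A = P · J · P⁻¹ where J is a Jordan canonical form, so e^{tA} = P · e^{tJ} · P⁻¹, and e^{tJ} can be computed block-by-block.

A has Jordan form
J =
  [-2,  1,  0]
  [ 0, -2,  0]
  [ 0,  0, -2]
(up to reordering of blocks).

Per-block formulas:
  For a 1×1 block at λ = -2: exp(t · [-2]) = [e^(-2t)].
  For a 2×2 Jordan block J_2(-2): exp(t · J_2(-2)) = e^(-2t)·(I + t·N), where N is the 2×2 nilpotent shift.

After assembling e^{tJ} and conjugating by P, we get:

e^{tA} =
  [exp(-2*t), 10*t*exp(-2*t), 5*t*exp(-2*t)]
  [0, 4*t*exp(-2*t) + exp(-2*t), 2*t*exp(-2*t)]
  [0, -8*t*exp(-2*t), -4*t*exp(-2*t) + exp(-2*t)]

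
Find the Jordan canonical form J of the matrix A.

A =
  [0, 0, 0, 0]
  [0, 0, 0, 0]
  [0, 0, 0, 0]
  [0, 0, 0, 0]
J_1(0) ⊕ J_1(0) ⊕ J_1(0) ⊕ J_1(0)

The characteristic polynomial is
  det(x·I − A) = x^4

Eigenvalues and multiplicities (the geometric multiplicity of λ is n − rank(A − λI), which equals the number of Jordan blocks for λ):
  λ = 0: algebraic multiplicity = 4, geometric multiplicity = 4

Determining the block sizes for each eigenvalue:
  λ = 0: gm = am = 4, so every block has size 1 → block sizes [1, 1, 1, 1]

Assembling the blocks gives a Jordan form
J =
  [0, 0, 0, 0]
  [0, 0, 0, 0]
  [0, 0, 0, 0]
  [0, 0, 0, 0]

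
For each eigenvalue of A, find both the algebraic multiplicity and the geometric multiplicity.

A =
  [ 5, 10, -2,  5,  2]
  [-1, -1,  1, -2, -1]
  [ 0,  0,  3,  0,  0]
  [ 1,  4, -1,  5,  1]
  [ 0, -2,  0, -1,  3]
λ = 3: alg = 5, geom = 3

Step 1 — factor the characteristic polynomial to read off the algebraic multiplicities:
  χ_A(x) = (x - 3)^5

Step 2 — compute geometric multiplicities via the rank-nullity identity g(λ) = n − rank(A − λI):
  rank(A − (3)·I) = 2, so dim ker(A − (3)·I) = n − 2 = 3

Summary:
  λ = 3: algebraic multiplicity = 5, geometric multiplicity = 3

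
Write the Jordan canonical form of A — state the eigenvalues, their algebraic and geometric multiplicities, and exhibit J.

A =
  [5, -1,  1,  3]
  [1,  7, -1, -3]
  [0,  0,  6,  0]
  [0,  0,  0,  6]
J_2(6) ⊕ J_1(6) ⊕ J_1(6)

The characteristic polynomial is
  det(x·I − A) = x^4 - 24*x^3 + 216*x^2 - 864*x + 1296 = (x - 6)^4

Eigenvalues and multiplicities (the geometric multiplicity of λ is n − rank(A − λI), which equals the number of Jordan blocks for λ):
  λ = 6: algebraic multiplicity = 4, geometric multiplicity = 3

Determining the block sizes for each eigenvalue:
  λ = 6: 3 blocks summing to 4 forces exactly one block of size 2 and the rest size 1 → block sizes [2, 1, 1]

Assembling the blocks gives a Jordan form
J =
  [6, 1, 0, 0]
  [0, 6, 0, 0]
  [0, 0, 6, 0]
  [0, 0, 0, 6]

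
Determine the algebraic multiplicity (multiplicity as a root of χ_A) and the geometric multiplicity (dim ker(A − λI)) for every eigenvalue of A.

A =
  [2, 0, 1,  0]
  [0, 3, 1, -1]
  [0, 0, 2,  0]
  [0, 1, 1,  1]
λ = 2: alg = 4, geom = 2

Step 1 — factor the characteristic polynomial to read off the algebraic multiplicities:
  χ_A(x) = (x - 2)^4

Step 2 — compute geometric multiplicities via the rank-nullity identity g(λ) = n − rank(A − λI):
  rank(A − (2)·I) = 2, so dim ker(A − (2)·I) = n − 2 = 2

Summary:
  λ = 2: algebraic multiplicity = 4, geometric multiplicity = 2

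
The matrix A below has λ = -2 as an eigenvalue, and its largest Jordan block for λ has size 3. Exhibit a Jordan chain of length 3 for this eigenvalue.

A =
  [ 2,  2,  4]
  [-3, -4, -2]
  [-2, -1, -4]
A Jordan chain for λ = -2 of length 3:
v_1 = (2, -2, -1)ᵀ
v_2 = (4, -3, -2)ᵀ
v_3 = (1, 0, 0)ᵀ

Let N = A − (-2)·I. We want v_3 with N^3 v_3 = 0 but N^2 v_3 ≠ 0; then v_{j-1} := N · v_j for j = 3, …, 2.

Pick v_3 = (1, 0, 0)ᵀ.
Then v_2 = N · v_3 = (4, -3, -2)ᵀ.
Then v_1 = N · v_2 = (2, -2, -1)ᵀ.

Sanity check: (A − (-2)·I) v_1 = (0, 0, 0)ᵀ = 0. ✓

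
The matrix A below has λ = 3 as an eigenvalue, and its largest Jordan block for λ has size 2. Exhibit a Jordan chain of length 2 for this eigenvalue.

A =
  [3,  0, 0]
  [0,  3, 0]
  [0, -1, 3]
A Jordan chain for λ = 3 of length 2:
v_1 = (0, 0, -1)ᵀ
v_2 = (0, 1, 0)ᵀ

Let N = A − (3)·I. We want v_2 with N^2 v_2 = 0 but N^1 v_2 ≠ 0; then v_{j-1} := N · v_j for j = 2, …, 2.

Pick v_2 = (0, 1, 0)ᵀ.
Then v_1 = N · v_2 = (0, 0, -1)ᵀ.

Sanity check: (A − (3)·I) v_1 = (0, 0, 0)ᵀ = 0. ✓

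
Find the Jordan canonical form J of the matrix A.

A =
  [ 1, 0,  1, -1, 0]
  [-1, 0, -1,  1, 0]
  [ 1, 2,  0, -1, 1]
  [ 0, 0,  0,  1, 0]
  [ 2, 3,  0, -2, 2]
J_1(0) ⊕ J_3(1) ⊕ J_1(1)

The characteristic polynomial is
  det(x·I − A) = x^5 - 4*x^4 + 6*x^3 - 4*x^2 + x = x*(x - 1)^4

Eigenvalues and multiplicities (the geometric multiplicity of λ is n − rank(A − λI), which equals the number of Jordan blocks for λ):
  λ = 0: algebraic multiplicity = 1, geometric multiplicity = 1
  λ = 1: algebraic multiplicity = 4, geometric multiplicity = 2

Determining the block sizes for each eigenvalue:
  λ = 0: one block (gm = 1), so the single block has size am = 1 → block sizes [1]
  λ = 1: with am = 4 and gm = 2, the partition is not yet determined (e.g. several partitions of 4 into 2 parts exist). Let N = A − (1)·I. Computing rank(N^1) = 3, rank(N^2) = 2, rank(N^3) = 1; the number of blocks of size ≥ j is rank(N^{j−1}) − rank(N^j), giving [2, 1, 1]. So we have 1 block(s) of size 3, 1 block(s) of size 1 → block sizes [3, 1]

Assembling the blocks gives a Jordan form
J =
  [0, 0, 0, 0, 0]
  [0, 1, 1, 0, 0]
  [0, 0, 1, 1, 0]
  [0, 0, 0, 1, 0]
  [0, 0, 0, 0, 1]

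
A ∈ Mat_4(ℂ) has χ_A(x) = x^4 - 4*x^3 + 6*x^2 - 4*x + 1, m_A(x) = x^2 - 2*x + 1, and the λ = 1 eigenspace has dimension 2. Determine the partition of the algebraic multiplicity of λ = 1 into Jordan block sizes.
Block sizes for λ = 1: [2, 2]

Step 1 — from the characteristic polynomial, algebraic multiplicity of λ = 1 is 4. From dim ker(A − (1)·I) = 2, there are exactly 2 Jordan blocks for λ = 1.
Step 2 — from the minimal polynomial, the factor (x − 1)^2 tells us the largest block for λ = 1 has size 2.
Step 3 — with total size 4, 2 blocks, and largest block 2, the block sizes (in nonincreasing order) are [2, 2].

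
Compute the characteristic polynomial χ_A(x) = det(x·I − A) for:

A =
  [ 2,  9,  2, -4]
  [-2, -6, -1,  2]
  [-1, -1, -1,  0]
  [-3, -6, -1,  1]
x^4 + 4*x^3 + 6*x^2 + 4*x + 1

Expanding det(x·I − A) (e.g. by cofactor expansion or by noting that A is similar to its Jordan form J, which has the same characteristic polynomial as A) gives
  χ_A(x) = x^4 + 4*x^3 + 6*x^2 + 4*x + 1
which factors as (x + 1)^4. The eigenvalues (with algebraic multiplicities) are λ = -1 with multiplicity 4.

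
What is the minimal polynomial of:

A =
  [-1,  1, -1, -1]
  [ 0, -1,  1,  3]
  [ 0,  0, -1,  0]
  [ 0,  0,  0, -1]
x^3 + 3*x^2 + 3*x + 1

The characteristic polynomial is χ_A(x) = (x + 1)^4, so the eigenvalues are known. The minimal polynomial is
  m_A(x) = Π_λ (x − λ)^{k_λ}
where k_λ is the size of the *largest* Jordan block for λ (equivalently, the smallest k with (A − λI)^k v = 0 for every generalised eigenvector v of λ).

  λ = -1: largest Jordan block has size 3, contributing (x + 1)^3

So m_A(x) = (x + 1)^3 = x^3 + 3*x^2 + 3*x + 1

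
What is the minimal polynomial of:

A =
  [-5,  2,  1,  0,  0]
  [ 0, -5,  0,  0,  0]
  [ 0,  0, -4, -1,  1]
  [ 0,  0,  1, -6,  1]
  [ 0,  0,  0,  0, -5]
x^3 + 15*x^2 + 75*x + 125

The characteristic polynomial is χ_A(x) = (x + 5)^5, so the eigenvalues are known. The minimal polynomial is
  m_A(x) = Π_λ (x − λ)^{k_λ}
where k_λ is the size of the *largest* Jordan block for λ (equivalently, the smallest k with (A − λI)^k v = 0 for every generalised eigenvector v of λ).

  λ = -5: largest Jordan block has size 3, contributing (x + 5)^3

So m_A(x) = (x + 5)^3 = x^3 + 15*x^2 + 75*x + 125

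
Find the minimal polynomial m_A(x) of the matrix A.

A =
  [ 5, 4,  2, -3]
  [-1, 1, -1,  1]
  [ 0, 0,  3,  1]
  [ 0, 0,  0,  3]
x^2 - 6*x + 9

The characteristic polynomial is χ_A(x) = (x - 3)^4, so the eigenvalues are known. The minimal polynomial is
  m_A(x) = Π_λ (x − λ)^{k_λ}
where k_λ is the size of the *largest* Jordan block for λ (equivalently, the smallest k with (A − λI)^k v = 0 for every generalised eigenvector v of λ).

  λ = 3: largest Jordan block has size 2, contributing (x − 3)^2

So m_A(x) = (x - 3)^2 = x^2 - 6*x + 9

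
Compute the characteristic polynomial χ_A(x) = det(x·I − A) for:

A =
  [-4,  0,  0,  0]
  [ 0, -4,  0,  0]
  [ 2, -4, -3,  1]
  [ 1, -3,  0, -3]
x^4 + 14*x^3 + 73*x^2 + 168*x + 144

Expanding det(x·I − A) (e.g. by cofactor expansion or by noting that A is similar to its Jordan form J, which has the same characteristic polynomial as A) gives
  χ_A(x) = x^4 + 14*x^3 + 73*x^2 + 168*x + 144
which factors as (x + 3)^2*(x + 4)^2. The eigenvalues (with algebraic multiplicities) are λ = -4 with multiplicity 2, λ = -3 with multiplicity 2.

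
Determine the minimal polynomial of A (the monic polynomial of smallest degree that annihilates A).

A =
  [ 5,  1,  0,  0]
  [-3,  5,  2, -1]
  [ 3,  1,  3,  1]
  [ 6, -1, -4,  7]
x^3 - 15*x^2 + 75*x - 125

The characteristic polynomial is χ_A(x) = (x - 5)^4, so the eigenvalues are known. The minimal polynomial is
  m_A(x) = Π_λ (x − λ)^{k_λ}
where k_λ is the size of the *largest* Jordan block for λ (equivalently, the smallest k with (A − λI)^k v = 0 for every generalised eigenvector v of λ).

  λ = 5: largest Jordan block has size 3, contributing (x − 5)^3

So m_A(x) = (x - 5)^3 = x^3 - 15*x^2 + 75*x - 125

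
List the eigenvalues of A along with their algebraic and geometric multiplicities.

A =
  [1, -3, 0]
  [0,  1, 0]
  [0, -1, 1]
λ = 1: alg = 3, geom = 2

Step 1 — factor the characteristic polynomial to read off the algebraic multiplicities:
  χ_A(x) = (x - 1)^3

Step 2 — compute geometric multiplicities via the rank-nullity identity g(λ) = n − rank(A − λI):
  rank(A − (1)·I) = 1, so dim ker(A − (1)·I) = n − 1 = 2

Summary:
  λ = 1: algebraic multiplicity = 3, geometric multiplicity = 2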